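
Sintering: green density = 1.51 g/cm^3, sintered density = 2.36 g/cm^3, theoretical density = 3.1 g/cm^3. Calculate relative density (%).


Relative = 2.36 / 3.1 * 100 = 76.1%

76.1


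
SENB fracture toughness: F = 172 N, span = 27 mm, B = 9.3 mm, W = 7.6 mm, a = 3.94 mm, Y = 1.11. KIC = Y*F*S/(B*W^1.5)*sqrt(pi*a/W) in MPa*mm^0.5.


KIC = 1.11*172*27/(9.3*7.6^1.5)*sqrt(pi*3.94/7.6) = 33.76

33.76


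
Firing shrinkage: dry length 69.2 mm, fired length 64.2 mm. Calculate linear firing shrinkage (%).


FS = (69.2 - 64.2) / 69.2 * 100 = 7.23%

7.23


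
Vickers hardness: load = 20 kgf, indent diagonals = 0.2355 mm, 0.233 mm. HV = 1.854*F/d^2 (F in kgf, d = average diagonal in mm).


d_avg = (0.2355+0.233)/2 = 0.23425 mm
HV = 1.854*20/0.23425^2 = 676

676


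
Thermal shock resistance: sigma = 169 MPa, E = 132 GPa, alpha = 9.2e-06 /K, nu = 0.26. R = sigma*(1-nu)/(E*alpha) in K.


R = 169*(1-0.26)/(132*1000*9.2e-06) = 103 K

103


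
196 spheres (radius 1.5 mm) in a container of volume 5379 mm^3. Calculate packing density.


V_sphere = 4/3*pi*1.5^3 = 14.1372 mm^3
Total V = 196*14.1372 = 2770.8912 mm^3
PD = 2770.8912 / 5379 = 0.515

0.515


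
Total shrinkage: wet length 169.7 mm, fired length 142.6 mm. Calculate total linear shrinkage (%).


TS = (169.7 - 142.6) / 169.7 * 100 = 15.97%

15.97


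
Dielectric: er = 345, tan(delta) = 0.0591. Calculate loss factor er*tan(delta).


Loss = 345 * 0.0591 = 20.39

20.39


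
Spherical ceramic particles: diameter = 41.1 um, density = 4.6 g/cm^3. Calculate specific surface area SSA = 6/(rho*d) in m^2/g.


SSA = 6 / (4.6 * 41.1) = 0.032 m^2/g

0.032


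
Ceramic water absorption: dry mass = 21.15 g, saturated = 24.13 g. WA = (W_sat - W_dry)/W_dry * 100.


WA = (24.13 - 21.15) / 21.15 * 100 = 14.09%

14.09


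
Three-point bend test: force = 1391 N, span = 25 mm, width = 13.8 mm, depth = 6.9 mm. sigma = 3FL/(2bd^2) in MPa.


sigma = 3*1391*25/(2*13.8*6.9^2) = 79.4 MPa

79.4


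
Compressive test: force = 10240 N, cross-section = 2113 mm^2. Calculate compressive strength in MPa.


CS = 10240 / 2113 = 4.8 MPa

4.8


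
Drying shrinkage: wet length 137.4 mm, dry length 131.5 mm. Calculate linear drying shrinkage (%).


DS = (137.4 - 131.5) / 137.4 * 100 = 4.29%

4.29


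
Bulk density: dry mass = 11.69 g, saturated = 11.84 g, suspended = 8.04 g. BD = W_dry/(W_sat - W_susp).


BD = 11.69 / (11.84 - 8.04) = 11.69 / 3.8 = 3.076 g/cm^3

3.076


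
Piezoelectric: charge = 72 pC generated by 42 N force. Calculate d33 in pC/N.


d33 = 72 / 42 = 1.7 pC/N

1.7


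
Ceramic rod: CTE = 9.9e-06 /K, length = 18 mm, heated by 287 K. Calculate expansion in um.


dL = 9.9e-06 * 18 * 287 * 1000 = 51.143 um

51.143


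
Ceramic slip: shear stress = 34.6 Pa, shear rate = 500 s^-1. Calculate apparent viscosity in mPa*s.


eta = tau/gamma * 1000 = 34.6/500 * 1000 = 69.2 mPa*s

69.2


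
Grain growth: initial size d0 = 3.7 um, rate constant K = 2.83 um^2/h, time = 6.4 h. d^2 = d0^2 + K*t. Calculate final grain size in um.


d^2 = 3.7^2 + 2.83*6.4 = 31.802
d = sqrt(31.802) = 5.64 um

5.64


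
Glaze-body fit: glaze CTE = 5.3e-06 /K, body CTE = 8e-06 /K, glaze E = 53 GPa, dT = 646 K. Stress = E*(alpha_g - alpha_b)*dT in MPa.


Stress = 53*1000*(5.3e-06 - 8e-06)*646 = -92.4 MPa

-92.4


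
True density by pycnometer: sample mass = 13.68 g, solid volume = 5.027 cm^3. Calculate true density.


TD = 13.68 / 5.027 = 2.721 g/cm^3

2.721


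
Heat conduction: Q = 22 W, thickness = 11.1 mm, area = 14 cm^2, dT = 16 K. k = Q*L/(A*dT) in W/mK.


k = 22*11.1/1000/(14/10000*16) = 10.9 W/mK

10.9


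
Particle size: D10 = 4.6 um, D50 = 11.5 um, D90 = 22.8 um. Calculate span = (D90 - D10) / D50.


Span = (22.8 - 4.6) / 11.5 = 18.2 / 11.5 = 1.583

1.583


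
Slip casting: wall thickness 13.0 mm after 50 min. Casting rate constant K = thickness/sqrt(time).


K = 13.0 / sqrt(50) = 13.0 / 7.0711 = 1.838 mm/min^0.5

1.838


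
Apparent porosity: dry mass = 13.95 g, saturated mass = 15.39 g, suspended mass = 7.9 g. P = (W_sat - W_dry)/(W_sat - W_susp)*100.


P = (15.39 - 13.95) / (15.39 - 7.9) * 100 = 1.44 / 7.49 * 100 = 19.2%

19.2


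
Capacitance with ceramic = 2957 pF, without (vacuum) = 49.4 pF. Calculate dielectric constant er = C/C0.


er = 2957 / 49.4 = 59.86

59.86


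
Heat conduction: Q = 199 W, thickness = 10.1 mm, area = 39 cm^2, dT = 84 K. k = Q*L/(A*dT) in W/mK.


k = 199*10.1/1000/(39/10000*84) = 6.14 W/mK

6.14


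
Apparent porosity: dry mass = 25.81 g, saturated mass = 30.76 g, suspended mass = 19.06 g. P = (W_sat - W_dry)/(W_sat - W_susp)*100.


P = (30.76 - 25.81) / (30.76 - 19.06) * 100 = 4.95 / 11.7 * 100 = 42.3%

42.3


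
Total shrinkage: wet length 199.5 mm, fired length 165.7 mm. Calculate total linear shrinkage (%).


TS = (199.5 - 165.7) / 199.5 * 100 = 16.94%

16.94


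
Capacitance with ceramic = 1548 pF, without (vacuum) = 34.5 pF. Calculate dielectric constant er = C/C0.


er = 1548 / 34.5 = 44.87

44.87


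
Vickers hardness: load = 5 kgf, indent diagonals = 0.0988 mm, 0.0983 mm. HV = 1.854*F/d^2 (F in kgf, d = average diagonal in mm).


d_avg = (0.0988+0.0983)/2 = 0.09855 mm
HV = 1.854*5/0.09855^2 = 954

954


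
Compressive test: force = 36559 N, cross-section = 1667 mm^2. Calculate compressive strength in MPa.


CS = 36559 / 1667 = 21.9 MPa

21.9


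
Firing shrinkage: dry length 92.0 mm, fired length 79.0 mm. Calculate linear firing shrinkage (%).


FS = (92.0 - 79.0) / 92.0 * 100 = 14.13%

14.13


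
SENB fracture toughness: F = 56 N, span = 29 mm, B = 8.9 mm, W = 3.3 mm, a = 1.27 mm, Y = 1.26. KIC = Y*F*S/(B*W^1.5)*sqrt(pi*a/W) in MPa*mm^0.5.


KIC = 1.26*56*29/(8.9*3.3^1.5)*sqrt(pi*1.27/3.3) = 42.17

42.17


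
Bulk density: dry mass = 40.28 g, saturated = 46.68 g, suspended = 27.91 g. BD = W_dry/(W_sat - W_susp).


BD = 40.28 / (46.68 - 27.91) = 40.28 / 18.77 = 2.146 g/cm^3

2.146


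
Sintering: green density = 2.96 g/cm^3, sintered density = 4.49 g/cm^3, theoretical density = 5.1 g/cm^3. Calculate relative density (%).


Relative = 4.49 / 5.1 * 100 = 88.0%

88.0


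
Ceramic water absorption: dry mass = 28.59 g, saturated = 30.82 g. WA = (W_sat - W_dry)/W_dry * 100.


WA = (30.82 - 28.59) / 28.59 * 100 = 7.8%

7.8


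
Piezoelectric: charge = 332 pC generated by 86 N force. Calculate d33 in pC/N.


d33 = 332 / 86 = 3.9 pC/N

3.9


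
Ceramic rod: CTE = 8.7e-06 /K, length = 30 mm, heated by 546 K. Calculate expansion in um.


dL = 8.7e-06 * 30 * 546 * 1000 = 142.506 um

142.506


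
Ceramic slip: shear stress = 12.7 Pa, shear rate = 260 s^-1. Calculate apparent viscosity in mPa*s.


eta = tau/gamma * 1000 = 12.7/260 * 1000 = 48.8 mPa*s

48.8


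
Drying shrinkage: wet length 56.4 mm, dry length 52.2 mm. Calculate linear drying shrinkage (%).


DS = (56.4 - 52.2) / 56.4 * 100 = 7.45%

7.45


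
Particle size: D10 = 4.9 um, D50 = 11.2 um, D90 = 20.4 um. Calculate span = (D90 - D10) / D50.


Span = (20.4 - 4.9) / 11.2 = 15.5 / 11.2 = 1.384

1.384


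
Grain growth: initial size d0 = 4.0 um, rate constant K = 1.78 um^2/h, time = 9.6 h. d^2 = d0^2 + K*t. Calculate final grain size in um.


d^2 = 4.0^2 + 1.78*9.6 = 33.088
d = sqrt(33.088) = 5.75 um

5.75


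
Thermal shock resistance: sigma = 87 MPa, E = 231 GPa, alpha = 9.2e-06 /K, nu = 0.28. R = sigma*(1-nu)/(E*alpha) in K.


R = 87*(1-0.28)/(231*1000*9.2e-06) = 29 K

29


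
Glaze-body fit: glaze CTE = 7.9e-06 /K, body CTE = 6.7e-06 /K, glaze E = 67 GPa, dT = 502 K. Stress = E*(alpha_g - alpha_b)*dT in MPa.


Stress = 67*1000*(7.9e-06 - 6.7e-06)*502 = 40.4 MPa

40.4


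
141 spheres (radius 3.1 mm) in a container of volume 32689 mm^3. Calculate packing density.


V_sphere = 4/3*pi*3.1^3 = 124.7882 mm^3
Total V = 141*124.7882 = 17595.1362 mm^3
PD = 17595.1362 / 32689 = 0.538

0.538


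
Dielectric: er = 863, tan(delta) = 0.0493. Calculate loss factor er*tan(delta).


Loss = 863 * 0.0493 = 42.546

42.546


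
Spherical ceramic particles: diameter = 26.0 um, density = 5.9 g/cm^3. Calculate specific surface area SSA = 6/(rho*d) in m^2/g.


SSA = 6 / (5.9 * 26.0) = 0.039 m^2/g

0.039


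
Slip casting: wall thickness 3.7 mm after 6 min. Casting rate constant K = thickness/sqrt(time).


K = 3.7 / sqrt(6) = 3.7 / 2.4495 = 1.511 mm/min^0.5

1.511


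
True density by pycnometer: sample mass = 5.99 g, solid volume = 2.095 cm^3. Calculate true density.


TD = 5.99 / 2.095 = 2.859 g/cm^3

2.859


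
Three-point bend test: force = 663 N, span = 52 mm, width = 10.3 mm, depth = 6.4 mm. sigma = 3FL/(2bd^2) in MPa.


sigma = 3*663*52/(2*10.3*6.4^2) = 122.6 MPa

122.6


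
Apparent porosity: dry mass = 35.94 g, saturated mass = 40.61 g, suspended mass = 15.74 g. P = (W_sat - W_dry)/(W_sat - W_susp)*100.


P = (40.61 - 35.94) / (40.61 - 15.74) * 100 = 4.67 / 24.87 * 100 = 18.8%

18.8


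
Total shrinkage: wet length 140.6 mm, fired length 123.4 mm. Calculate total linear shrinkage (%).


TS = (140.6 - 123.4) / 140.6 * 100 = 12.23%

12.23


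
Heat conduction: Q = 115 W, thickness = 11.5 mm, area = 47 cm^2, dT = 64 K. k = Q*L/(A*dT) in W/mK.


k = 115*11.5/1000/(47/10000*64) = 4.4 W/mK

4.4


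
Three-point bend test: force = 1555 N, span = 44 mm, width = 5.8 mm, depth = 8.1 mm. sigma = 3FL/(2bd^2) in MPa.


sigma = 3*1555*44/(2*5.8*8.1^2) = 269.7 MPa

269.7


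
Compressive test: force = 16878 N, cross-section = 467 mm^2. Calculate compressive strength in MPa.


CS = 16878 / 467 = 36.1 MPa

36.1


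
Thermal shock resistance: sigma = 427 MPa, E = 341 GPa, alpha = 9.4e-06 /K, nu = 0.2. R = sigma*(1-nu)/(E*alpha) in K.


R = 427*(1-0.2)/(341*1000*9.4e-06) = 107 K

107


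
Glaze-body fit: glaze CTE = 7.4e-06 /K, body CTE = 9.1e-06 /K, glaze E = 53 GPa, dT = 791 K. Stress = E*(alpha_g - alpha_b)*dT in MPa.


Stress = 53*1000*(7.4e-06 - 9.1e-06)*791 = -71.3 MPa

-71.3


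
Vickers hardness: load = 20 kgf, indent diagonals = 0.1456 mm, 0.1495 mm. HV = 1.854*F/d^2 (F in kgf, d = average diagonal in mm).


d_avg = (0.1456+0.1495)/2 = 0.14755 mm
HV = 1.854*20/0.14755^2 = 1703

1703


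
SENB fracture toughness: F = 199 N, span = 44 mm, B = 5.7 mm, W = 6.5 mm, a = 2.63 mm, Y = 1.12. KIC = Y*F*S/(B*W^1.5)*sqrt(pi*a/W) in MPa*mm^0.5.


KIC = 1.12*199*44/(5.7*6.5^1.5)*sqrt(pi*2.63/6.5) = 117.05

117.05


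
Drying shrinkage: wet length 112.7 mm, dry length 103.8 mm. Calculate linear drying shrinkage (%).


DS = (112.7 - 103.8) / 112.7 * 100 = 7.9%

7.9


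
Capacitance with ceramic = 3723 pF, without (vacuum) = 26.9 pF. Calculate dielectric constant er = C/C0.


er = 3723 / 26.9 = 138.4

138.4


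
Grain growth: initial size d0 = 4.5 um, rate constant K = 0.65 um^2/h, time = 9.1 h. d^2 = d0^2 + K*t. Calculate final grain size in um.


d^2 = 4.5^2 + 0.65*9.1 = 26.165
d = sqrt(26.165) = 5.12 um

5.12


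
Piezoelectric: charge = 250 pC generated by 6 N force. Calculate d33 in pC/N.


d33 = 250 / 6 = 41.7 pC/N

41.7


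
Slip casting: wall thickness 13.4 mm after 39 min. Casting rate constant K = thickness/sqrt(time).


K = 13.4 / sqrt(39) = 13.4 / 6.245 = 2.146 mm/min^0.5

2.146


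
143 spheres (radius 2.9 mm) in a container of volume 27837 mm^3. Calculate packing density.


V_sphere = 4/3*pi*2.9^3 = 102.1604 mm^3
Total V = 143*102.1604 = 14608.9372 mm^3
PD = 14608.9372 / 27837 = 0.525

0.525


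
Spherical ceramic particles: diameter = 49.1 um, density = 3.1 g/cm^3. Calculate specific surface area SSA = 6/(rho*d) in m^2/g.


SSA = 6 / (3.1 * 49.1) = 0.039 m^2/g

0.039


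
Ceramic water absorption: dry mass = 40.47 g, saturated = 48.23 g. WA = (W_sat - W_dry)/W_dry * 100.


WA = (48.23 - 40.47) / 40.47 * 100 = 19.17%

19.17


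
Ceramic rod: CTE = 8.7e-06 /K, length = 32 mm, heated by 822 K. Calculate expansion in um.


dL = 8.7e-06 * 32 * 822 * 1000 = 228.845 um

228.845


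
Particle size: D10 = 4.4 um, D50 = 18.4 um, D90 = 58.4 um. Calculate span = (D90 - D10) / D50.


Span = (58.4 - 4.4) / 18.4 = 54.0 / 18.4 = 2.935

2.935


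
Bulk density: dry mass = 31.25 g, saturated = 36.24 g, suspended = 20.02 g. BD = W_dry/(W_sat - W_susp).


BD = 31.25 / (36.24 - 20.02) = 31.25 / 16.22 = 1.927 g/cm^3

1.927


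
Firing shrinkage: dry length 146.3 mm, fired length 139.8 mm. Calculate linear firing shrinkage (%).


FS = (146.3 - 139.8) / 146.3 * 100 = 4.44%

4.44


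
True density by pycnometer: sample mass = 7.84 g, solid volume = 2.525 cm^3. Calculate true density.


TD = 7.84 / 2.525 = 3.105 g/cm^3

3.105


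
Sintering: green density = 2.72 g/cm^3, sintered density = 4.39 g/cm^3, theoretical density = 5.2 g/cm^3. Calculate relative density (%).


Relative = 4.39 / 5.2 * 100 = 84.4%

84.4


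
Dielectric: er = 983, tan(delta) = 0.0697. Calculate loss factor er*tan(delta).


Loss = 983 * 0.0697 = 68.515

68.515


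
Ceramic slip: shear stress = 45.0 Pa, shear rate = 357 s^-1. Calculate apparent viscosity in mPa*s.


eta = tau/gamma * 1000 = 45.0/357 * 1000 = 126.1 mPa*s

126.1


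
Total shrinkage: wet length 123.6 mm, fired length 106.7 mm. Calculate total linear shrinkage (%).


TS = (123.6 - 106.7) / 123.6 * 100 = 13.67%

13.67


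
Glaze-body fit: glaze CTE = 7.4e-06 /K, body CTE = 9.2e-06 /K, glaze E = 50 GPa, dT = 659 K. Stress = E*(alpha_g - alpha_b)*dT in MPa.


Stress = 50*1000*(7.4e-06 - 9.2e-06)*659 = -59.3 MPa

-59.3


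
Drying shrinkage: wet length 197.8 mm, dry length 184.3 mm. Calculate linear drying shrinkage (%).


DS = (197.8 - 184.3) / 197.8 * 100 = 6.83%

6.83


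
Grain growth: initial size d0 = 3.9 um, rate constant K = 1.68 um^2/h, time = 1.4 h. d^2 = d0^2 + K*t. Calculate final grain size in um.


d^2 = 3.9^2 + 1.68*1.4 = 17.562
d = sqrt(17.562) = 4.19 um

4.19


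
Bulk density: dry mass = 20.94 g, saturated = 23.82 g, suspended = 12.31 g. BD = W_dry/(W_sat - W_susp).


BD = 20.94 / (23.82 - 12.31) = 20.94 / 11.51 = 1.819 g/cm^3

1.819


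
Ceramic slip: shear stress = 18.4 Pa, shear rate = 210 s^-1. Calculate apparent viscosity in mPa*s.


eta = tau/gamma * 1000 = 18.4/210 * 1000 = 87.6 mPa*s

87.6


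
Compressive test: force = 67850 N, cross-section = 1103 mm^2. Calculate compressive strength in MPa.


CS = 67850 / 1103 = 61.5 MPa

61.5


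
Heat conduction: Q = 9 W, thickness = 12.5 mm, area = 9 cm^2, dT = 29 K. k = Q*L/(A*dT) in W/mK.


k = 9*12.5/1000/(9/10000*29) = 4.31 W/mK

4.31


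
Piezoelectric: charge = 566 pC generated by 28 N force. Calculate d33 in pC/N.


d33 = 566 / 28 = 20.2 pC/N

20.2


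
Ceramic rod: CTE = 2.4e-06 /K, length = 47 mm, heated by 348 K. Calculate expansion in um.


dL = 2.4e-06 * 47 * 348 * 1000 = 39.254 um

39.254


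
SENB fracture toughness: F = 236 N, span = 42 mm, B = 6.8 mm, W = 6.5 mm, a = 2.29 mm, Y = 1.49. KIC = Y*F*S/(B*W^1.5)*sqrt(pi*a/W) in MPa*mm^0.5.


KIC = 1.49*236*42/(6.8*6.5^1.5)*sqrt(pi*2.29/6.5) = 137.88

137.88


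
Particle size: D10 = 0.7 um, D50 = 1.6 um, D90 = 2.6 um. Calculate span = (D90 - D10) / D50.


Span = (2.6 - 0.7) / 1.6 = 1.9 / 1.6 = 1.188

1.188


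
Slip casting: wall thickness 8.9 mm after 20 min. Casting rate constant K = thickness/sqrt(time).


K = 8.9 / sqrt(20) = 8.9 / 4.4721 = 1.99 mm/min^0.5

1.99


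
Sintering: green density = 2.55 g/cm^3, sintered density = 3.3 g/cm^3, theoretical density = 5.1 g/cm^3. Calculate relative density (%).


Relative = 3.3 / 5.1 * 100 = 64.7%

64.7


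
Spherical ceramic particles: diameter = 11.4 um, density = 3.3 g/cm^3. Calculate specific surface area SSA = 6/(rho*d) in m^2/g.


SSA = 6 / (3.3 * 11.4) = 0.159 m^2/g

0.159


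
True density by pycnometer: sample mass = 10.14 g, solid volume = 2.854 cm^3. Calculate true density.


TD = 10.14 / 2.854 = 3.553 g/cm^3

3.553


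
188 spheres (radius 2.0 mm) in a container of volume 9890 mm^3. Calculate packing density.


V_sphere = 4/3*pi*2.0^3 = 33.5103 mm^3
Total V = 188*33.5103 = 6299.9364 mm^3
PD = 6299.9364 / 9890 = 0.637

0.637


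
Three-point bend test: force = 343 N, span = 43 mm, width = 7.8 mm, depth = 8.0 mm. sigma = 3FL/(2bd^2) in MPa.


sigma = 3*343*43/(2*7.8*8.0^2) = 44.3 MPa

44.3


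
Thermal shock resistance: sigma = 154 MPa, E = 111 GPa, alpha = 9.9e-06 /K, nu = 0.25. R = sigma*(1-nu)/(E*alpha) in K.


R = 154*(1-0.25)/(111*1000*9.9e-06) = 105 K

105


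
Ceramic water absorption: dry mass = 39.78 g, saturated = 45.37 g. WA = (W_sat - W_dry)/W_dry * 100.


WA = (45.37 - 39.78) / 39.78 * 100 = 14.05%

14.05


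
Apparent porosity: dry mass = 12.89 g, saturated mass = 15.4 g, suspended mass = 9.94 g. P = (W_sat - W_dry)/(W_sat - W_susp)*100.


P = (15.4 - 12.89) / (15.4 - 9.94) * 100 = 2.51 / 5.46 * 100 = 46.0%

46.0


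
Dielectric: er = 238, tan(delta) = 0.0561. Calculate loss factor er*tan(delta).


Loss = 238 * 0.0561 = 13.352

13.352


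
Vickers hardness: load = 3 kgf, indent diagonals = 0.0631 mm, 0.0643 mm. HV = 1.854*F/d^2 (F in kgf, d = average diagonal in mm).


d_avg = (0.0631+0.0643)/2 = 0.0637 mm
HV = 1.854*3/0.0637^2 = 1371

1371


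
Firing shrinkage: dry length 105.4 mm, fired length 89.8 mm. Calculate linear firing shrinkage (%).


FS = (105.4 - 89.8) / 105.4 * 100 = 14.8%

14.8


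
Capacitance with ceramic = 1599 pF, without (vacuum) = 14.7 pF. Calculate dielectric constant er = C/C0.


er = 1599 / 14.7 = 108.78

108.78


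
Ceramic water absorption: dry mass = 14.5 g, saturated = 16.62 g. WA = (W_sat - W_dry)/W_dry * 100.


WA = (16.62 - 14.5) / 14.5 * 100 = 14.62%

14.62


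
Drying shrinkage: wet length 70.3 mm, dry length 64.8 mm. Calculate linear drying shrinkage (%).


DS = (70.3 - 64.8) / 70.3 * 100 = 7.82%

7.82


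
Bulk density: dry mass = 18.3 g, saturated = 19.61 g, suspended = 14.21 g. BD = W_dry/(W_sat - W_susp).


BD = 18.3 / (19.61 - 14.21) = 18.3 / 5.4 = 3.389 g/cm^3

3.389


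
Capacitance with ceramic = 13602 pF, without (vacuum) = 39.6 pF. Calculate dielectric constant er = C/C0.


er = 13602 / 39.6 = 343.48

343.48


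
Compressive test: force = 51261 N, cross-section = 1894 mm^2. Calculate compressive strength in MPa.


CS = 51261 / 1894 = 27.1 MPa

27.1


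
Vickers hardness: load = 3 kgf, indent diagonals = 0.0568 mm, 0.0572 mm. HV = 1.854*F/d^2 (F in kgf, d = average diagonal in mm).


d_avg = (0.0568+0.0572)/2 = 0.057 mm
HV = 1.854*3/0.057^2 = 1712

1712


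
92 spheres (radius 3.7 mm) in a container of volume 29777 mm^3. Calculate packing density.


V_sphere = 4/3*pi*3.7^3 = 212.1748 mm^3
Total V = 92*212.1748 = 19520.0816 mm^3
PD = 19520.0816 / 29777 = 0.656

0.656


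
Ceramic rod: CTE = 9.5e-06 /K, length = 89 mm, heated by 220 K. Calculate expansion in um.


dL = 9.5e-06 * 89 * 220 * 1000 = 186.01 um

186.01


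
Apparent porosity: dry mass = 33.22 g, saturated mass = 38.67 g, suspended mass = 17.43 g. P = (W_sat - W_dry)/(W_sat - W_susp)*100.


P = (38.67 - 33.22) / (38.67 - 17.43) * 100 = 5.45 / 21.24 * 100 = 25.7%

25.7


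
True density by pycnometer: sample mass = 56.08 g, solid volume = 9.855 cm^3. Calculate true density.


TD = 56.08 / 9.855 = 5.691 g/cm^3

5.691


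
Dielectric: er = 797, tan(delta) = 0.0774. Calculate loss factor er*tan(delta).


Loss = 797 * 0.0774 = 61.688

61.688


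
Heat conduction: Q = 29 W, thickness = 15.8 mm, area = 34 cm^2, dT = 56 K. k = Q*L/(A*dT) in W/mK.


k = 29*15.8/1000/(34/10000*56) = 2.41 W/mK

2.41


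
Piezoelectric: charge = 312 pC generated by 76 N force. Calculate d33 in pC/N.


d33 = 312 / 76 = 4.1 pC/N

4.1


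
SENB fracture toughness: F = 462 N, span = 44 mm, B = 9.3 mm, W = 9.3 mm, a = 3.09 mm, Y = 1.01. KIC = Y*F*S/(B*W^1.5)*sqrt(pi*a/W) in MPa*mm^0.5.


KIC = 1.01*462*44/(9.3*9.3^1.5)*sqrt(pi*3.09/9.3) = 79.53

79.53


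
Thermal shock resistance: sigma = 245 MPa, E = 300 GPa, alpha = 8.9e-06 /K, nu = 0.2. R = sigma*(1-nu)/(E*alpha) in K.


R = 245*(1-0.2)/(300*1000*8.9e-06) = 73 K

73


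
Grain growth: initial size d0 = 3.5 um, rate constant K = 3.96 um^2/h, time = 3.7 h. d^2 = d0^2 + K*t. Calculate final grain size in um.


d^2 = 3.5^2 + 3.96*3.7 = 26.902
d = sqrt(26.902) = 5.19 um

5.19


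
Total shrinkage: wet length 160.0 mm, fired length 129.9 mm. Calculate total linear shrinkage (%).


TS = (160.0 - 129.9) / 160.0 * 100 = 18.81%

18.81


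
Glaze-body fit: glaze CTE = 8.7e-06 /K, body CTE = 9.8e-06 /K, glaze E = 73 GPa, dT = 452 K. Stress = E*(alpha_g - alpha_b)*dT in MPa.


Stress = 73*1000*(8.7e-06 - 9.8e-06)*452 = -36.3 MPa

-36.3


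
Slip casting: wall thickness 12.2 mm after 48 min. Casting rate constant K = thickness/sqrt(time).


K = 12.2 / sqrt(48) = 12.2 / 6.9282 = 1.761 mm/min^0.5

1.761


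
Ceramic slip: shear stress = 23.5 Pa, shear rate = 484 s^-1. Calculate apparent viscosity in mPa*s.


eta = tau/gamma * 1000 = 23.5/484 * 1000 = 48.6 mPa*s

48.6


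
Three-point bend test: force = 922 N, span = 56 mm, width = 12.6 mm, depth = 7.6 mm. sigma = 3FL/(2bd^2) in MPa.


sigma = 3*922*56/(2*12.6*7.6^2) = 106.4 MPa

106.4


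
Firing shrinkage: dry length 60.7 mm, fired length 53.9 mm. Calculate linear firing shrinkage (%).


FS = (60.7 - 53.9) / 60.7 * 100 = 11.2%

11.2


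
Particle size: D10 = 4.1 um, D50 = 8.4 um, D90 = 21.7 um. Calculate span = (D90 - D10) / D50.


Span = (21.7 - 4.1) / 8.4 = 17.6 / 8.4 = 2.095

2.095


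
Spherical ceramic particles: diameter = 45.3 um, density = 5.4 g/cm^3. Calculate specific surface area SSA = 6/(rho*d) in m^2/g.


SSA = 6 / (5.4 * 45.3) = 0.025 m^2/g

0.025


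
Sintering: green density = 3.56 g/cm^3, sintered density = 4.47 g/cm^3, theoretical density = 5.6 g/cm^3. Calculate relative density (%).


Relative = 4.47 / 5.6 * 100 = 79.8%

79.8


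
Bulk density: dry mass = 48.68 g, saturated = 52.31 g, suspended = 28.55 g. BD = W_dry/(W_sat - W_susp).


BD = 48.68 / (52.31 - 28.55) = 48.68 / 23.76 = 2.049 g/cm^3

2.049


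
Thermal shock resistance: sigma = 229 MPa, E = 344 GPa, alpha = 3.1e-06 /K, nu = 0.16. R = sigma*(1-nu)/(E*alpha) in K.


R = 229*(1-0.16)/(344*1000*3.1e-06) = 180 K

180


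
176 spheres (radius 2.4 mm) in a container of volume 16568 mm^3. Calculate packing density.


V_sphere = 4/3*pi*2.4^3 = 57.9058 mm^3
Total V = 176*57.9058 = 10191.4208 mm^3
PD = 10191.4208 / 16568 = 0.615

0.615


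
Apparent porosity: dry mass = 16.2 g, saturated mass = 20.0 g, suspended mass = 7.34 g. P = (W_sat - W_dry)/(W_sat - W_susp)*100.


P = (20.0 - 16.2) / (20.0 - 7.34) * 100 = 3.8 / 12.66 * 100 = 30.0%

30.0


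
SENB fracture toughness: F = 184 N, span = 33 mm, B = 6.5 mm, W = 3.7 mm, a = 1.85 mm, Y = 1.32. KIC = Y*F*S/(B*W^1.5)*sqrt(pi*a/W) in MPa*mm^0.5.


KIC = 1.32*184*33/(6.5*3.7^1.5)*sqrt(pi*1.85/3.7) = 217.14

217.14


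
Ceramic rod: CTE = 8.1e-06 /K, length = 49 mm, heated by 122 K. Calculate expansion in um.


dL = 8.1e-06 * 49 * 122 * 1000 = 48.422 um

48.422


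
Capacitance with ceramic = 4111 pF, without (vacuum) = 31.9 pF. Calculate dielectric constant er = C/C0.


er = 4111 / 31.9 = 128.87

128.87


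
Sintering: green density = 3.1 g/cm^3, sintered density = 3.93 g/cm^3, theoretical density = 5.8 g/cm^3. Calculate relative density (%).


Relative = 3.93 / 5.8 * 100 = 67.8%

67.8


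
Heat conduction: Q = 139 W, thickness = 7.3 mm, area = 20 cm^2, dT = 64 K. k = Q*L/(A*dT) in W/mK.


k = 139*7.3/1000/(20/10000*64) = 7.93 W/mK

7.93


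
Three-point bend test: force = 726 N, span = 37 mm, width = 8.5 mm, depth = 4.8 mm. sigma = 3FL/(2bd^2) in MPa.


sigma = 3*726*37/(2*8.5*4.8^2) = 205.7 MPa

205.7


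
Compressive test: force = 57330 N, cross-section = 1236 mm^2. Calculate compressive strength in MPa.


CS = 57330 / 1236 = 46.4 MPa

46.4


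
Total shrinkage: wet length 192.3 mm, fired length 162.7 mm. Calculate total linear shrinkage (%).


TS = (192.3 - 162.7) / 192.3 * 100 = 15.39%

15.39


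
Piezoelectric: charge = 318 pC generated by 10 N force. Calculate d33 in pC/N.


d33 = 318 / 10 = 31.8 pC/N

31.8


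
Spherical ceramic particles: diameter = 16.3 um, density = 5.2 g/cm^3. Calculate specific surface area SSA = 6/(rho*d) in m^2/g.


SSA = 6 / (5.2 * 16.3) = 0.071 m^2/g

0.071


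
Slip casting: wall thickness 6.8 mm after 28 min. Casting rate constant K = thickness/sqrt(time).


K = 6.8 / sqrt(28) = 6.8 / 5.2915 = 1.285 mm/min^0.5

1.285


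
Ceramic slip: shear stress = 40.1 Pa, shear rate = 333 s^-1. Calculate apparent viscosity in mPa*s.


eta = tau/gamma * 1000 = 40.1/333 * 1000 = 120.4 mPa*s

120.4


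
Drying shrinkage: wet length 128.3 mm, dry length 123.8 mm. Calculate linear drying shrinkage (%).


DS = (128.3 - 123.8) / 128.3 * 100 = 3.51%

3.51


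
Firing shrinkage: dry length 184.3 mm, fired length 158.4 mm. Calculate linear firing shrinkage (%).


FS = (184.3 - 158.4) / 184.3 * 100 = 14.05%

14.05


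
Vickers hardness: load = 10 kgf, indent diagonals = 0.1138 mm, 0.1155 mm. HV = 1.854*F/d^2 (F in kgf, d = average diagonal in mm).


d_avg = (0.1138+0.1155)/2 = 0.11465 mm
HV = 1.854*10/0.11465^2 = 1410

1410


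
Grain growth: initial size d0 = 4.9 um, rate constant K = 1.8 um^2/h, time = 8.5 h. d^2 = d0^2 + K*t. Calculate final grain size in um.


d^2 = 4.9^2 + 1.8*8.5 = 39.31
d = sqrt(39.31) = 6.27 um

6.27


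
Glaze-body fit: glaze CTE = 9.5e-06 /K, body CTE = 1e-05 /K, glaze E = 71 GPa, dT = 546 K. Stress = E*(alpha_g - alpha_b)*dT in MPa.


Stress = 71*1000*(9.5e-06 - 1e-05)*546 = -19.4 MPa

-19.4


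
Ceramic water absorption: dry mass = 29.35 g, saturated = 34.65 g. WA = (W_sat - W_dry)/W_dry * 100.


WA = (34.65 - 29.35) / 29.35 * 100 = 18.06%

18.06


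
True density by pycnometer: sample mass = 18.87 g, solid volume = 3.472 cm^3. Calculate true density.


TD = 18.87 / 3.472 = 5.435 g/cm^3

5.435


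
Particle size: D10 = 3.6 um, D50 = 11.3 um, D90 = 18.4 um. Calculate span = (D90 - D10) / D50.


Span = (18.4 - 3.6) / 11.3 = 14.8 / 11.3 = 1.31

1.31


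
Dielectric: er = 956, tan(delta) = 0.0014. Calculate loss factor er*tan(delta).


Loss = 956 * 0.0014 = 1.338

1.338


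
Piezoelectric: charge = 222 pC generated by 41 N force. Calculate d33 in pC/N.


d33 = 222 / 41 = 5.4 pC/N

5.4


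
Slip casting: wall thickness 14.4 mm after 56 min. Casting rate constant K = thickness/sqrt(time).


K = 14.4 / sqrt(56) = 14.4 / 7.4833 = 1.924 mm/min^0.5

1.924


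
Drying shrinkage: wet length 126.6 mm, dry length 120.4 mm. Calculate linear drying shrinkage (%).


DS = (126.6 - 120.4) / 126.6 * 100 = 4.9%

4.9


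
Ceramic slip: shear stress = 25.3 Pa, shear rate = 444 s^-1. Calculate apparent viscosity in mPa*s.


eta = tau/gamma * 1000 = 25.3/444 * 1000 = 57.0 mPa*s

57.0


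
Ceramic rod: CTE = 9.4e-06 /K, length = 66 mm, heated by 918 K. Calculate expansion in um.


dL = 9.4e-06 * 66 * 918 * 1000 = 569.527 um

569.527


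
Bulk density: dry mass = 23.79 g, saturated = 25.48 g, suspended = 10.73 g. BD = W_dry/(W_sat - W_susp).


BD = 23.79 / (25.48 - 10.73) = 23.79 / 14.75 = 1.613 g/cm^3

1.613


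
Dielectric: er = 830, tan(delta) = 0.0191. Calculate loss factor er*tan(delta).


Loss = 830 * 0.0191 = 15.853

15.853


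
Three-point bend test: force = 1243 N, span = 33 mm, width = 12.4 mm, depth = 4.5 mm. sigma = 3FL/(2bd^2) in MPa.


sigma = 3*1243*33/(2*12.4*4.5^2) = 245.0 MPa

245.0


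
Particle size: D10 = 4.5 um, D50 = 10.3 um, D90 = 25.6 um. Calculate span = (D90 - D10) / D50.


Span = (25.6 - 4.5) / 10.3 = 21.1 / 10.3 = 2.049

2.049


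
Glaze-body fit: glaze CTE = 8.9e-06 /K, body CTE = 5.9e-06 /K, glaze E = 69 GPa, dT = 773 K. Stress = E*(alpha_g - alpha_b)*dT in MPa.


Stress = 69*1000*(8.9e-06 - 5.9e-06)*773 = 160.0 MPa

160.0


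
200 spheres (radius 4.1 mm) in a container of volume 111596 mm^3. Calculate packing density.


V_sphere = 4/3*pi*4.1^3 = 288.6956 mm^3
Total V = 200*288.6956 = 57739.12 mm^3
PD = 57739.12 / 111596 = 0.517

0.517


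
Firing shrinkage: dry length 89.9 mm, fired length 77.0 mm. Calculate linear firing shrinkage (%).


FS = (89.9 - 77.0) / 89.9 * 100 = 14.35%

14.35


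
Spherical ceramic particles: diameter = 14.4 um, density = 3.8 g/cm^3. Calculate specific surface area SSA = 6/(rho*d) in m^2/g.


SSA = 6 / (3.8 * 14.4) = 0.11 m^2/g

0.11


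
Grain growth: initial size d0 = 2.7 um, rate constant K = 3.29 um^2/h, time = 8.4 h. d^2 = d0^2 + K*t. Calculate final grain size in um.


d^2 = 2.7^2 + 3.29*8.4 = 34.926
d = sqrt(34.926) = 5.91 um

5.91


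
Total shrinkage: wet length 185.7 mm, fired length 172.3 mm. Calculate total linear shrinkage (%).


TS = (185.7 - 172.3) / 185.7 * 100 = 7.22%

7.22


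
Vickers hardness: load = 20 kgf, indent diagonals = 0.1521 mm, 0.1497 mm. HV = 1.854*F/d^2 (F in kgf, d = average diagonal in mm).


d_avg = (0.1521+0.1497)/2 = 0.1509 mm
HV = 1.854*20/0.1509^2 = 1628

1628


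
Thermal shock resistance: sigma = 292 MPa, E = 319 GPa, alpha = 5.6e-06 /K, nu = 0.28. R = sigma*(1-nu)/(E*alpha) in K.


R = 292*(1-0.28)/(319*1000*5.6e-06) = 118 K

118


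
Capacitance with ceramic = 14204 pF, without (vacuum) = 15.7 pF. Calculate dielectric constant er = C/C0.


er = 14204 / 15.7 = 904.71

904.71


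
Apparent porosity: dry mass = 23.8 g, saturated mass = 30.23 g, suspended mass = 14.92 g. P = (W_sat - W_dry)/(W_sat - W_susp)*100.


P = (30.23 - 23.8) / (30.23 - 14.92) * 100 = 6.43 / 15.31 * 100 = 42.0%

42.0


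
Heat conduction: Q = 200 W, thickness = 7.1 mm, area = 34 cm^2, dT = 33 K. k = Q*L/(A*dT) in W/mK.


k = 200*7.1/1000/(34/10000*33) = 12.66 W/mK

12.66


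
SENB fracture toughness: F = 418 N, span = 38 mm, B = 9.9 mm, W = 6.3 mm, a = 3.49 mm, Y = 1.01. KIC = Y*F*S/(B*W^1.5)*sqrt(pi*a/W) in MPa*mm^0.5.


KIC = 1.01*418*38/(9.9*6.3^1.5)*sqrt(pi*3.49/6.3) = 135.19

135.19


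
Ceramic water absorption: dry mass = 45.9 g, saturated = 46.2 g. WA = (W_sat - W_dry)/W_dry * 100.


WA = (46.2 - 45.9) / 45.9 * 100 = 0.65%

0.65


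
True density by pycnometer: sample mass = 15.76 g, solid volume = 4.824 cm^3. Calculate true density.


TD = 15.76 / 4.824 = 3.267 g/cm^3

3.267


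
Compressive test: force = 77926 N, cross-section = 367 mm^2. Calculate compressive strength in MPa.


CS = 77926 / 367 = 212.3 MPa

212.3


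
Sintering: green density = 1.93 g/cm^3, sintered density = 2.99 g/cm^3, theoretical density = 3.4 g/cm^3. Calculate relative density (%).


Relative = 2.99 / 3.4 * 100 = 87.9%

87.9


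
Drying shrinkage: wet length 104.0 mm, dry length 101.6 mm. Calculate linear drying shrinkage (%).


DS = (104.0 - 101.6) / 104.0 * 100 = 2.31%

2.31


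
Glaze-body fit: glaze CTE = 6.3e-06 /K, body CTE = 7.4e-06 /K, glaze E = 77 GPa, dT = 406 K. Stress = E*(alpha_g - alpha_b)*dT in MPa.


Stress = 77*1000*(6.3e-06 - 7.4e-06)*406 = -34.4 MPa

-34.4


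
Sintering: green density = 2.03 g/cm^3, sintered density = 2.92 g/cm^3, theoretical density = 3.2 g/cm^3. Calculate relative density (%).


Relative = 2.92 / 3.2 * 100 = 91.3%

91.3


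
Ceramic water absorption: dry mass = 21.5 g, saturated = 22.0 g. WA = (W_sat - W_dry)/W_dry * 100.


WA = (22.0 - 21.5) / 21.5 * 100 = 2.33%

2.33


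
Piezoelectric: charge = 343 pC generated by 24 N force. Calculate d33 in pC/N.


d33 = 343 / 24 = 14.3 pC/N

14.3


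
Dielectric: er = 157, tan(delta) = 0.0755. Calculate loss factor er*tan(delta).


Loss = 157 * 0.0755 = 11.854

11.854


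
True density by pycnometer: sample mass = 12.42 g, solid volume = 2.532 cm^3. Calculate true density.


TD = 12.42 / 2.532 = 4.905 g/cm^3

4.905


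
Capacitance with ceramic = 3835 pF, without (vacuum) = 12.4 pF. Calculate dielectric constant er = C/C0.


er = 3835 / 12.4 = 309.27

309.27


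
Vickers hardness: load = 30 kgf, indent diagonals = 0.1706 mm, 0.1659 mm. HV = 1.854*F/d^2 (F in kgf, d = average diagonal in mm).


d_avg = (0.1706+0.1659)/2 = 0.16825 mm
HV = 1.854*30/0.16825^2 = 1965

1965


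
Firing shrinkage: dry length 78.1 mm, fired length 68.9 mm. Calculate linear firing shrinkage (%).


FS = (78.1 - 68.9) / 78.1 * 100 = 11.78%

11.78


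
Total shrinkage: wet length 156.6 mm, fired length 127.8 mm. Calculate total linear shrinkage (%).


TS = (156.6 - 127.8) / 156.6 * 100 = 18.39%

18.39


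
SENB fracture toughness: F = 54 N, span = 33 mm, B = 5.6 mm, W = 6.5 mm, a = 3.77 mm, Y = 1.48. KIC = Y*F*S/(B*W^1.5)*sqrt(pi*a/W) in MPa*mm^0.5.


KIC = 1.48*54*33/(5.6*6.5^1.5)*sqrt(pi*3.77/6.5) = 38.36

38.36


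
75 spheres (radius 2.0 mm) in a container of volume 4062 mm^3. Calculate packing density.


V_sphere = 4/3*pi*2.0^3 = 33.5103 mm^3
Total V = 75*33.5103 = 2513.2725 mm^3
PD = 2513.2725 / 4062 = 0.619

0.619


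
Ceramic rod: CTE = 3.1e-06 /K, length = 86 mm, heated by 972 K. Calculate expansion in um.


dL = 3.1e-06 * 86 * 972 * 1000 = 259.135 um

259.135


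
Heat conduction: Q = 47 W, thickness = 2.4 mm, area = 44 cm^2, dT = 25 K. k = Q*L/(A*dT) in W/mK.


k = 47*2.4/1000/(44/10000*25) = 1.03 W/mK

1.03


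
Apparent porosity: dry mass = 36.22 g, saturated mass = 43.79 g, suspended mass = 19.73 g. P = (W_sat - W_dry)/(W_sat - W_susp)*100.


P = (43.79 - 36.22) / (43.79 - 19.73) * 100 = 7.57 / 24.06 * 100 = 31.5%

31.5


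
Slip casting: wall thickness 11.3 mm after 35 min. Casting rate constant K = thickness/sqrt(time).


K = 11.3 / sqrt(35) = 11.3 / 5.9161 = 1.91 mm/min^0.5

1.91


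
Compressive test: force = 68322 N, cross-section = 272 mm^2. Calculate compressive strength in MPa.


CS = 68322 / 272 = 251.2 MPa

251.2


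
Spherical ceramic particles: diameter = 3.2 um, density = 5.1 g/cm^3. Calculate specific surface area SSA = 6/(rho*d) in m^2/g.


SSA = 6 / (5.1 * 3.2) = 0.368 m^2/g

0.368


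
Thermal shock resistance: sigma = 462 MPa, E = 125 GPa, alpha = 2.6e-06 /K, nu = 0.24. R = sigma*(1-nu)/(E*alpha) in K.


R = 462*(1-0.24)/(125*1000*2.6e-06) = 1080 K

1080


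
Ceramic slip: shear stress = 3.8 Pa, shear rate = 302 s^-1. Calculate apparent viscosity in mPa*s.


eta = tau/gamma * 1000 = 3.8/302 * 1000 = 12.6 mPa*s

12.6


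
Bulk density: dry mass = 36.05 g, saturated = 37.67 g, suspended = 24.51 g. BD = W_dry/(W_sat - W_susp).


BD = 36.05 / (37.67 - 24.51) = 36.05 / 13.16 = 2.739 g/cm^3

2.739


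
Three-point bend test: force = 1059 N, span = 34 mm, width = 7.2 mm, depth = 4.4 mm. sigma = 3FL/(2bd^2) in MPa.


sigma = 3*1059*34/(2*7.2*4.4^2) = 387.5 MPa

387.5


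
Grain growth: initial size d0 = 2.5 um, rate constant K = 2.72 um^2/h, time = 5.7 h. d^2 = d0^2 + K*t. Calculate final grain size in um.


d^2 = 2.5^2 + 2.72*5.7 = 21.754
d = sqrt(21.754) = 4.66 um

4.66


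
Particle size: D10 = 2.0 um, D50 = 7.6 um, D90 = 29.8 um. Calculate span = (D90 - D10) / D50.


Span = (29.8 - 2.0) / 7.6 = 27.8 / 7.6 = 3.658

3.658


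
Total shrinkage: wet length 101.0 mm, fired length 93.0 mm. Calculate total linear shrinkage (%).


TS = (101.0 - 93.0) / 101.0 * 100 = 7.92%

7.92


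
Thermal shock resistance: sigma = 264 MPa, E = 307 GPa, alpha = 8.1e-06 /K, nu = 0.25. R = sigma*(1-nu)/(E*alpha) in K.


R = 264*(1-0.25)/(307*1000*8.1e-06) = 80 K

80


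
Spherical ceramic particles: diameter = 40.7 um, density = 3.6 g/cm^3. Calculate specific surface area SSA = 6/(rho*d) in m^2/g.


SSA = 6 / (3.6 * 40.7) = 0.041 m^2/g

0.041


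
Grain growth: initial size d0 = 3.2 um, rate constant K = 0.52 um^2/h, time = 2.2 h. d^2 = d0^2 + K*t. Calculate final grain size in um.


d^2 = 3.2^2 + 0.52*2.2 = 11.384
d = sqrt(11.384) = 3.37 um

3.37


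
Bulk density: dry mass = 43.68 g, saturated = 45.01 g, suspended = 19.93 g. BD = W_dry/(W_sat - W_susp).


BD = 43.68 / (45.01 - 19.93) = 43.68 / 25.08 = 1.742 g/cm^3

1.742


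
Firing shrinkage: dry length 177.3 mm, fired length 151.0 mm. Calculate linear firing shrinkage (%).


FS = (177.3 - 151.0) / 177.3 * 100 = 14.83%

14.83


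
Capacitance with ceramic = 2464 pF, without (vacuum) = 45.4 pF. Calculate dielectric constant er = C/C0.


er = 2464 / 45.4 = 54.27

54.27


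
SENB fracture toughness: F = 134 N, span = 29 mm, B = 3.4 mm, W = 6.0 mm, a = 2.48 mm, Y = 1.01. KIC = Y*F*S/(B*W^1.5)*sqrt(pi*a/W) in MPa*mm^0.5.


KIC = 1.01*134*29/(3.4*6.0^1.5)*sqrt(pi*2.48/6.0) = 89.5

89.5


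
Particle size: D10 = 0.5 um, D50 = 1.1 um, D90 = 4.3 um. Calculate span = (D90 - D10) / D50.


Span = (4.3 - 0.5) / 1.1 = 3.8 / 1.1 = 3.455

3.455


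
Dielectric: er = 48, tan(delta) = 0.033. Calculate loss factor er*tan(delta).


Loss = 48 * 0.033 = 1.584

1.584


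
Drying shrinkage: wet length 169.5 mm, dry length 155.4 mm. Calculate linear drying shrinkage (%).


DS = (169.5 - 155.4) / 169.5 * 100 = 8.32%

8.32


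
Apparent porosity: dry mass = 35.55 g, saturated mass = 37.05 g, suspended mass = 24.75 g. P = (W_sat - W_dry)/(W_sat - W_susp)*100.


P = (37.05 - 35.55) / (37.05 - 24.75) * 100 = 1.5 / 12.3 * 100 = 12.2%

12.2


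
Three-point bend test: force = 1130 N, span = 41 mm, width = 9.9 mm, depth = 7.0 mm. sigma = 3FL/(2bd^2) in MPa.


sigma = 3*1130*41/(2*9.9*7.0^2) = 143.3 MPa

143.3


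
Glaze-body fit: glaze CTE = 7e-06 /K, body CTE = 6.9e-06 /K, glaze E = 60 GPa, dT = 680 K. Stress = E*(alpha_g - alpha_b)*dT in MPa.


Stress = 60*1000*(7e-06 - 6.9e-06)*680 = 4.1 MPa

4.1


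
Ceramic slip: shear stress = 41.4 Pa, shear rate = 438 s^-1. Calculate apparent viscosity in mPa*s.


eta = tau/gamma * 1000 = 41.4/438 * 1000 = 94.5 mPa*s

94.5


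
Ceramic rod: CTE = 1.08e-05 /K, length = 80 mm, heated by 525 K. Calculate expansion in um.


dL = 1.08e-05 * 80 * 525 * 1000 = 453.6 um

453.6


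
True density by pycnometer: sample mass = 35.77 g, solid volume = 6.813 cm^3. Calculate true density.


TD = 35.77 / 6.813 = 5.25 g/cm^3

5.25


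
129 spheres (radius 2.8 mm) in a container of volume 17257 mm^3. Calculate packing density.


V_sphere = 4/3*pi*2.8^3 = 91.9523 mm^3
Total V = 129*91.9523 = 11861.8467 mm^3
PD = 11861.8467 / 17257 = 0.687

0.687


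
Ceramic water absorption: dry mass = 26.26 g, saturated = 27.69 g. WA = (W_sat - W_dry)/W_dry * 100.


WA = (27.69 - 26.26) / 26.26 * 100 = 5.45%

5.45


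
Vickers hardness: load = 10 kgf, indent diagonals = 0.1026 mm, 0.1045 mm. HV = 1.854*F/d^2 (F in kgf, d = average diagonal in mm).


d_avg = (0.1026+0.1045)/2 = 0.10355 mm
HV = 1.854*10/0.10355^2 = 1729

1729


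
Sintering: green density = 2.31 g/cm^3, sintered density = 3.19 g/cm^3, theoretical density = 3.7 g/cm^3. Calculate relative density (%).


Relative = 3.19 / 3.7 * 100 = 86.2%

86.2


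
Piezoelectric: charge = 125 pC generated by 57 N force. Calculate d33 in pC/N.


d33 = 125 / 57 = 2.2 pC/N

2.2


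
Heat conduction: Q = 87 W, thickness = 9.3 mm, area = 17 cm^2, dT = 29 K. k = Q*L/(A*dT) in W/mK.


k = 87*9.3/1000/(17/10000*29) = 16.41 W/mK

16.41


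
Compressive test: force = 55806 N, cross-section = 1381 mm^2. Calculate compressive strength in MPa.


CS = 55806 / 1381 = 40.4 MPa

40.4
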